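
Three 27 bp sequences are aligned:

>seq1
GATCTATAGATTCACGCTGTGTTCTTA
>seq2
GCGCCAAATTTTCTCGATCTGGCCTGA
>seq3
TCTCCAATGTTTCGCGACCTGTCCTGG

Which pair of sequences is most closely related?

seq2 and seq3

seq1–seq2: 12/27 differ, p = 0.444, d = 0.673.
seq1–seq3: 13/27 differ, p = 0.481, d = 0.770.
seq2–seq3: 8/27 differ, p = 0.296, d = 0.377.
The smallest distance is between seq2 and seq3.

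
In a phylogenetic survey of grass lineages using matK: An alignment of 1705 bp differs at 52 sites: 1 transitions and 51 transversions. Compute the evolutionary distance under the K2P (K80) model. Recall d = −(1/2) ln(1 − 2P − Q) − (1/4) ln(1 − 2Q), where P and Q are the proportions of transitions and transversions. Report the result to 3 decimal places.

P = 1/1705 ≈ 0.000587 and Q = 51/1705 ≈ 0.029912.
Under the Kimura two-parameter model, d = −½ ln(1 − 2P − Q) − ¼ ln(1 − 2Q).
1 − 2P − Q = 0.968914, giving −½ ln(0.968914) = 0.015790.
1 − 2Q = 0.940176, giving −¼ ln(0.940176) = 0.015422.
d = 0.015790 + 0.015422 = 0.031212.

0.031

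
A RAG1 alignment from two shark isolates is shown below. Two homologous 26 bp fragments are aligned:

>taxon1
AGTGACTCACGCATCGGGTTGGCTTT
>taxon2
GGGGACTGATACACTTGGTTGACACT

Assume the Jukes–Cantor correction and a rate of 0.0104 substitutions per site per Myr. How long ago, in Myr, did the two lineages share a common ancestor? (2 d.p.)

29.94

The sequences differ at 11 of 26 sites, so p = 11/26 ≈ 0.423077.
d = −(3/4) ln(1 − 4p/3) = −0.75 ln(1 − 0.564103) = −0.75 ln(0.435897)
  = −0.75 × (-0.830349) = 0.622762 substitutions/site.
Under a molecular clock d = 2μt, so t = d/(2μ) = 0.622762 / (2 × 0.0104) = 29.94 Myr.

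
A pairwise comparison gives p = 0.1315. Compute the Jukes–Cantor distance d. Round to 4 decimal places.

d = −(3/4) ln(1 − 4p/3) = −0.75 ln(1 − 0.175333) = −0.75 ln(0.824667)
  = −0.75 × (-0.192776) = 0.144582 substitutions/site.

0.1446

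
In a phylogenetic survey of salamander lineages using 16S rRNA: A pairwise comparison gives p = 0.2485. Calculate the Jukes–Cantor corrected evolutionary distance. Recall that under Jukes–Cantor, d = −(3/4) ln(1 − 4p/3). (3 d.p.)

0.302

d = −(3/4) ln(1 − 4p/3) = −0.75 ln(1 − 0.331333) = −0.75 ln(0.668667)
  = −0.75 × (-0.402469) = 0.301852 substitutions/site.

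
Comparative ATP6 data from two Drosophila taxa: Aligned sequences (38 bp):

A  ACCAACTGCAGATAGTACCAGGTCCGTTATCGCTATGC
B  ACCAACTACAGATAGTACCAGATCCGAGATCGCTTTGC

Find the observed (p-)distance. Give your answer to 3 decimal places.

0.132

The sequences differ at 5 of 38 positions (sites 8, 22, 27, 28, 35).
p = 5/38 = 0.131578… ≈ 0.132 (to 3 d.p.).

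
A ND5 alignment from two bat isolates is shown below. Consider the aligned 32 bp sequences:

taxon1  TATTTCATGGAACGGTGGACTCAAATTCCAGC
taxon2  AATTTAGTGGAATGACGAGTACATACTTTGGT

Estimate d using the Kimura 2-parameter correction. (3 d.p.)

1.112

Of 32 sites, 12 differences are transitions and 4 are transversions, so P = 12/32 = 0.375 and Q = 4/32 = 0.125.
Under the Kimura two-parameter model, d = −½ ln(1 − 2P − Q) − ¼ ln(1 − 2Q).
1 − 2P − Q = 0.125, giving −½ ln(0.125) = 1.039721.
1 − 2Q = 0.75, giving −¼ ln(0.75) = 0.071921.
d = 1.039721 + 0.071921 = 1.111642.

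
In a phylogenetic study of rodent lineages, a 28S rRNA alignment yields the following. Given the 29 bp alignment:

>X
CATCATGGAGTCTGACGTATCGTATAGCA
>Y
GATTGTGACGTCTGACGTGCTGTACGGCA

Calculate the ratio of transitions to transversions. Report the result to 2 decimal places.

4.00

Transitions are A↔G and C↔T; transversions are all other mismatches.
Transitions: 8. Transversions: 2.
R = 8/2 = 4.00.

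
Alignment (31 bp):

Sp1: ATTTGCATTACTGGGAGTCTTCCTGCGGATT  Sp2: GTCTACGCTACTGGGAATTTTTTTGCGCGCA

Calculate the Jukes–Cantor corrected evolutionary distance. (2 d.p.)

The sequences differ at 13 of 31 sites, so p = 13/31 ≈ 0.419355.
d = −(3/4) ln(1 − 4p/3) = −0.75 ln(1 − 0.55914) = −0.75 ln(0.44086)
  = −0.75 × (-0.819028) = 0.614271 substitutions/site.

0.61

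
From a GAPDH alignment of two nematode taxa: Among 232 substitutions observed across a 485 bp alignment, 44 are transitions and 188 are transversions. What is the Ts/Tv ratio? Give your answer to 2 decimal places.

0.23

R = 44/188 = 0.234042… ≈ 0.23 (to 2 d.p.).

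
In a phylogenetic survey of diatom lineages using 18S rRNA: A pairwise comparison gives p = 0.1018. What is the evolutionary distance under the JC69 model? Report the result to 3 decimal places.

0.109

d = −(3/4) ln(1 − 4p/3) = −0.75 ln(1 − 0.135733) = −0.75 ln(0.864267)
  = −0.75 × (-0.145874) = 0.109406 substitutions/site.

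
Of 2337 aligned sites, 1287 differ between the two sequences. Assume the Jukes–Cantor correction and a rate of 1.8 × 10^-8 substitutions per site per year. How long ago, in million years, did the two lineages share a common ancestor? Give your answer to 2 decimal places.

27.61

p = 1287/2337 ≈ 0.550706.
d = −(3/4) ln(1 − 4p/3) = −0.75 ln(1 − 0.734275) = −0.75 ln(0.265725)
  = −0.75 × (-1.325293) = 0.993970 substitutions/site.
Under a molecular clock d = 2μt, so t = d/(2μ) = 0.993970 / (2 × 1.8 × 10^-8) = 27.61 million years.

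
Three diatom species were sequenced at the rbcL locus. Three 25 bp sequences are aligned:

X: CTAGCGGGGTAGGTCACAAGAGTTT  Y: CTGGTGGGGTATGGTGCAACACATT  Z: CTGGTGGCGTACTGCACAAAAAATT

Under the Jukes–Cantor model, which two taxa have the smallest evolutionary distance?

Y and Z

X–Y: 9/25 differ, p = 0.360, d = 0.490.
X–Z: 9/25 differ, p = 0.360, d = 0.490.
Y–Z: 7/25 differ, p = 0.280, d = 0.351.
The smallest distance is between Y and Z.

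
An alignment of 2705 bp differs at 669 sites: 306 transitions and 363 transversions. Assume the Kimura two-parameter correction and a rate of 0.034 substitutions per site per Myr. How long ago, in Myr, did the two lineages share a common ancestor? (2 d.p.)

P = 306/2705 ≈ 0.113124 and Q = 363/2705 ≈ 0.134196.
Under the Kimura two-parameter model, d = −½ ln(1 − 2P − Q) − ¼ ln(1 − 2Q).
1 − 2P − Q = 0.639556, giving −½ ln(0.639556) = 0.223491.
1 − 2Q = 0.731608, giving −¼ ln(0.731608) = 0.078128.
d = 0.223491 + 0.078128 = 0.301619.
Under a molecular clock d = 2μt, so t = d/(2μ) = 0.301619 / (2 × 0.034) = 4.44 Myr.

4.44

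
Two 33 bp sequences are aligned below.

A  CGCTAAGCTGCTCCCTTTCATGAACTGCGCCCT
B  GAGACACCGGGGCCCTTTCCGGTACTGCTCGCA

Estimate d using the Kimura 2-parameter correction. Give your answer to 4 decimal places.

Of 33 sites, 1 differences are transitions and 14 are transversions, so P = 1/33 ≈ 0.030303 and Q = 14/33 ≈ 0.424242.
Under the Kimura two-parameter model, d = −½ ln(1 − 2P − Q) − ¼ ln(1 − 2Q).
1 − 2P − Q = 0.515152, giving −½ ln(0.515152) = 0.331647.
1 − 2Q = 0.151516, giving −¼ ln(0.151516) = 0.471766.
d = 0.331647 + 0.471766 = 0.803413.

0.8034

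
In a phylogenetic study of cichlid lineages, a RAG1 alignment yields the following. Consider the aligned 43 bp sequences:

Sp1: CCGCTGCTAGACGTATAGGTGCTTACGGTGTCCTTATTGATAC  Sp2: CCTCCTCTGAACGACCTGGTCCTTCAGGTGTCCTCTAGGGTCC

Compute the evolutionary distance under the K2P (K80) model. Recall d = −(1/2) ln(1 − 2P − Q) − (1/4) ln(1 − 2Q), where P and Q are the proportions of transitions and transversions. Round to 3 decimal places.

Of 43 sites, 6 differences are transitions and 12 are transversions, so P = 6/43 ≈ 0.139535 and Q = 12/43 ≈ 0.27907.
Under the Kimura two-parameter model, d = −½ ln(1 − 2P − Q) − ¼ ln(1 − 2Q).
1 − 2P − Q = 0.44186, giving −½ ln(0.44186) = 0.408381.
1 − 2Q = 0.44186, giving −¼ ln(0.44186) = 0.204191.
d = 0.408381 + 0.204191 = 0.612572.

0.613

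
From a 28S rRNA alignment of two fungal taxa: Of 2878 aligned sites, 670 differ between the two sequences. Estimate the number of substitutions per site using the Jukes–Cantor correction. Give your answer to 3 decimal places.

p = 670/2878 ≈ 0.232801.
d = −(3/4) ln(1 − 4p/3) = −0.75 ln(1 − 0.310401) = −0.75 ln(0.689599)
  = −0.75 × (-0.371645) = 0.278734 substitutions/site.

0.279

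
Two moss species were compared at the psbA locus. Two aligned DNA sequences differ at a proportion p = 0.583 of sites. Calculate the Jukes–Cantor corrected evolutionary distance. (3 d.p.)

1.127

d = −(3/4) ln(1 − 4p/3) = −0.75 ln(1 − 0.777333) = −0.75 ln(0.222667)
  = −0.75 × (-1.502078) = 1.126559 substitutions/site.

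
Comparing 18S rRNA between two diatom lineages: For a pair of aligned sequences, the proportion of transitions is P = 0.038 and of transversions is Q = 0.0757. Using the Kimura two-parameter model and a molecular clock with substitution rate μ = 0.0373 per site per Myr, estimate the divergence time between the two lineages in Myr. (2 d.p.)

1.65

Under the Kimura two-parameter model, d = −½ ln(1 − 2P − Q) − ¼ ln(1 − 2Q).
1 − 2P − Q = 0.8483, giving −½ ln(0.8483) = 0.082260.
1 − 2Q = 0.8486, giving −¼ ln(0.8486) = 0.041042.
d = 0.082260 + 0.041042 = 0.123302.
Under a molecular clock d = 2μt, so t = d/(2μ) = 0.123302 / (2 × 0.0373) = 1.65 Myr.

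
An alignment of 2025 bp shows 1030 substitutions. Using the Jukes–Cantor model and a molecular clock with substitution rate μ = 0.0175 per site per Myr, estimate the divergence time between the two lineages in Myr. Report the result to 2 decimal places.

p = 1030/2025 ≈ 0.508642.
d = −(3/4) ln(1 − 4p/3) = −0.75 ln(1 − 0.678189) = −0.75 ln(0.321811)
  = −0.75 × (-1.133791) = 0.850343 substitutions/site.
Under a molecular clock d = 2μt, so t = d/(2μ) = 0.850343 / (2 × 0.0175) = 24.30 Myr.

24.30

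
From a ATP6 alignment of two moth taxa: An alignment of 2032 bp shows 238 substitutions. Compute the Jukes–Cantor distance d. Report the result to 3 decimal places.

p = 238/2032 ≈ 0.117126.
d = −(3/4) ln(1 − 4p/3) = −0.75 ln(1 − 0.156168) = −0.75 ln(0.843832)
  = −0.75 × (-0.169802) = 0.127352 substitutions/site.

0.127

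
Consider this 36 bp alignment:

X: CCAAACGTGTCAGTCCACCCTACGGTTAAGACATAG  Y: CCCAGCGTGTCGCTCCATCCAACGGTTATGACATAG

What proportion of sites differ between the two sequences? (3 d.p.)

0.194

The sequences differ at 7 of 36 positions (sites 3, 5, 12, 13, 18, 21, 29).
p = 7/36 = 0.194444… ≈ 0.194 (to 3 d.p.).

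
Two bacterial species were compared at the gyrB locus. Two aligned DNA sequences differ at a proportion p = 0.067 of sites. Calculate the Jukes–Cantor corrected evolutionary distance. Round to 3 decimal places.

d = −(3/4) ln(1 − 4p/3) = −0.75 ln(1 − 0.089333) = −0.75 ln(0.910667)
  = −0.75 × (-0.093578) = 0.070184 substitutions/site.

0.070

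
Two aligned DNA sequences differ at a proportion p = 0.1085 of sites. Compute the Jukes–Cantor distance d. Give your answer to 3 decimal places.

d = −(3/4) ln(1 − 4p/3) = −0.75 ln(1 − 0.144667) = −0.75 ln(0.855333)
  = −0.75 × (-0.156264) = 0.117198 substitutions/site.

0.117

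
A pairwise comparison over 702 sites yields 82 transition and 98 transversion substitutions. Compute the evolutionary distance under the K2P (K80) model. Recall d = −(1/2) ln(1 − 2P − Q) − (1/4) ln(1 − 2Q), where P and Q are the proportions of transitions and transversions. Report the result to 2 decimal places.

0.32

P = 82/702 ≈ 0.116809 and Q = 98/702 ≈ 0.139601.
Under the Kimura two-parameter model, d = −½ ln(1 − 2P − Q) − ¼ ln(1 − 2Q).
1 − 2P − Q = 0.626781, giving −½ ln(0.626781) = 0.233579.
1 − 2Q = 0.720798, giving −¼ ln(0.720798) = 0.081849.
d = 0.233579 + 0.081849 = 0.315428.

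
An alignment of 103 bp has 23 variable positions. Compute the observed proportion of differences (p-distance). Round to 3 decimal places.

p = 23/103 = 0.223300… ≈ 0.223 (to 3 d.p.).

0.223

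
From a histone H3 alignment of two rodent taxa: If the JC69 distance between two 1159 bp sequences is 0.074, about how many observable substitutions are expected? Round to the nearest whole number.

82

Invert JC69: p = (3/4)(1 − e^(−4d/3)) = 0.75 × (1 − e^(-0.098667)) = 0.75 × (1 − 0.906044) = 0.070467.
Expected differing sites = pL ≈ 0.070467 × 1159 = 81.671253 ≈ 82.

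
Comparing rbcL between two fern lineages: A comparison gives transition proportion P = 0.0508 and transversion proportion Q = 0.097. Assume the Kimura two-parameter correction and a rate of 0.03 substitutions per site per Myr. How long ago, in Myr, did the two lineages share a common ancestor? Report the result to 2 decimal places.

Under the Kimura two-parameter model, d = −½ ln(1 − 2P − Q) − ¼ ln(1 − 2Q).
1 − 2P − Q = 0.8014, giving −½ ln(0.8014) = 0.110698.
1 − 2Q = 0.806, giving −¼ ln(0.806) = 0.053918.
d = 0.110698 + 0.053918 = 0.164616.
Under a molecular clock d = 2μt, so t = d/(2μ) = 0.164616 / (2 × 0.03) = 2.74 Myr.

2.74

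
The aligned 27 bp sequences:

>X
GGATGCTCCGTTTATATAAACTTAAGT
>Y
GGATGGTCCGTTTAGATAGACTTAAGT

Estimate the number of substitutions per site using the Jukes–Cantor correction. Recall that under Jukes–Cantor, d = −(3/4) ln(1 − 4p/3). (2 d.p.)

The sequences differ at 3 of 27 sites (6, 15, 19), so p = 3/27 ≈ 0.111111.
d = −(3/4) ln(1 − 4p/3) = −0.75 ln(1 − 0.148148) = −0.75 ln(0.851852)
  = −0.75 × (-0.160342) = 0.120257 substitutions/site.

0.12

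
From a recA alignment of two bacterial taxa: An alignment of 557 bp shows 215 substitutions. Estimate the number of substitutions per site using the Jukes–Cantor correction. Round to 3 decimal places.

0.542

p = 215/557 ≈ 0.385996.
d = −(3/4) ln(1 − 4p/3) = −0.75 ln(1 − 0.514661) = −0.75 ln(0.485339)
  = −0.75 × (-0.722908) = 0.542181 substitutions/site.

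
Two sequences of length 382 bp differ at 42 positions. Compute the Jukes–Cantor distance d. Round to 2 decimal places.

p = 42/382 ≈ 0.109948.
d = −(3/4) ln(1 − 4p/3) = −0.75 ln(1 − 0.146597) = −0.75 ln(0.853403)
  = −0.75 × (-0.158523) = 0.118892 substitutions/site.

0.12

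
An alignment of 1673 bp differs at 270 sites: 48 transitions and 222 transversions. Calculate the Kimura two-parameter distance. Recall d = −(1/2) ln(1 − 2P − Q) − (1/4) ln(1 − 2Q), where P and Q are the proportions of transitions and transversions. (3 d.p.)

0.183

P = 48/1673 ≈ 0.028691 and Q = 222/1673 ≈ 0.132696.
Under the Kimura two-parameter model, d = −½ ln(1 − 2P − Q) − ¼ ln(1 − 2Q).
1 − 2P − Q = 0.809922, giving −½ ln(0.809922) = 0.105409.
1 − 2Q = 0.734608, giving −¼ ln(0.734608) = 0.077105.
d = 0.105409 + 0.077105 = 0.182514.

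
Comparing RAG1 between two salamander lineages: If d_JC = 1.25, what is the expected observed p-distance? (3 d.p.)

p = (3/4)(1 − e^(−4d/3)) = 0.75 × (1 − e^(-1.666667)) = 0.75 × (1 − 0.188876) = 0.608343.

0.608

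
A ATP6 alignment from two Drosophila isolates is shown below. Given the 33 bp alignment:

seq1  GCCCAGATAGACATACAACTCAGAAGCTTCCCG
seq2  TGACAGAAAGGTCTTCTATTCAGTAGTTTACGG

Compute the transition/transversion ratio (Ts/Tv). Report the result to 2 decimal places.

0.40

Transitions are A↔G and C↔T; transversions are all other mismatches.
Transitions: 4. Transversions: 10.
R = 4/10 = 0.40.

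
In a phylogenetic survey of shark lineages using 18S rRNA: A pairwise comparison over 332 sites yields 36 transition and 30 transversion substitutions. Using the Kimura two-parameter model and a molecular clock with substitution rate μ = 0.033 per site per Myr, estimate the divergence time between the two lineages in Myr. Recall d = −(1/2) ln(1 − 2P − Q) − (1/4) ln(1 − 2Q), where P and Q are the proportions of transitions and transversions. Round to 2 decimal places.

P = 36/332 ≈ 0.108434 and Q = 30/332 ≈ 0.090361.
Under the Kimura two-parameter model, d = −½ ln(1 − 2P − Q) − ¼ ln(1 − 2Q).
1 − 2P − Q = 0.692771, giving −½ ln(0.692771) = 0.183528.
1 − 2Q = 0.819278, giving −¼ ln(0.819278) = 0.049833.
d = 0.183528 + 0.049833 = 0.233361.
Under a molecular clock d = 2μt, so t = d/(2μ) = 0.233361 / (2 × 0.033) = 3.54 Myr.

3.54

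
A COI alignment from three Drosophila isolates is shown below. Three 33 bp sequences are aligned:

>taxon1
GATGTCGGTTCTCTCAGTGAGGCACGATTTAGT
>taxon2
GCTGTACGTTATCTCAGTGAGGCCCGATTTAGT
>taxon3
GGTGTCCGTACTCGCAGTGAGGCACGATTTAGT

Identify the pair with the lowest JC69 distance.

taxon1–taxon2: 5/33 differ, p = 0.152, d = 0.169.
taxon1–taxon3: 4/33 differ, p = 0.121, d = 0.132.
taxon2–taxon3: 6/33 differ, p = 0.182, d = 0.208.
The smallest distance is between taxon1 and taxon3.

taxon1 and taxon3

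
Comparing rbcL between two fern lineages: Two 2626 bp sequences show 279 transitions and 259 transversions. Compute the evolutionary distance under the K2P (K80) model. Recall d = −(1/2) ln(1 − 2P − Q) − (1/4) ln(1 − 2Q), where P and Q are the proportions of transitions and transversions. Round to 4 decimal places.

0.2413

P = 279/2626 ≈ 0.106245 and Q = 259/2626 ≈ 0.098629.
Under the Kimura two-parameter model, d = −½ ln(1 − 2P − Q) − ¼ ln(1 − 2Q).
1 − 2P − Q = 0.688881, giving −½ ln(0.688881) = 0.186343.
1 − 2Q = 0.802742, giving −¼ ln(0.802742) = 0.054930.
d = 0.186343 + 0.054930 = 0.241273.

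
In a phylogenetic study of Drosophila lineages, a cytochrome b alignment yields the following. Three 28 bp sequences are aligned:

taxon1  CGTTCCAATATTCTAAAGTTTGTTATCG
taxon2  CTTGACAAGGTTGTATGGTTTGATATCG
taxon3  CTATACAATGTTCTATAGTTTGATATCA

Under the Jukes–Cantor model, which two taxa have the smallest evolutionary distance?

taxon2 and taxon3

taxon1–taxon2: 9/28 differ, p = 0.321, d = 0.420.
taxon1–taxon3: 7/28 differ, p = 0.250, d = 0.304.
taxon2–taxon3: 6/28 differ, p = 0.214, d = 0.252.
The smallest distance is between taxon2 and taxon3.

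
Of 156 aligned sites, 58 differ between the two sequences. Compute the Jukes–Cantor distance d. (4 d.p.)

0.5135

p = 58/156 ≈ 0.371795.
d = −(3/4) ln(1 − 4p/3) = −0.75 ln(1 − 0.495727) = −0.75 ln(0.504273)
  = −0.75 × (-0.684637) = 0.513478 substitutions/site.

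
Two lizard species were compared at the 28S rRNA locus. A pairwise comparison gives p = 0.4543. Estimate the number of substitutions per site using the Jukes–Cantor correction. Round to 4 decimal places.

d = −(3/4) ln(1 − 4p/3) = −0.75 ln(1 − 0.605733) = −0.75 ln(0.394267)
  = −0.75 × (-0.930727) = 0.698045 substitutions/site.

0.6980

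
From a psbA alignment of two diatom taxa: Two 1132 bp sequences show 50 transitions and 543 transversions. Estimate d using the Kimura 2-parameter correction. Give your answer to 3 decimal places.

1.220

P = 50/1132 ≈ 0.04417 and Q = 543/1132 ≈ 0.479682.
Under the Kimura two-parameter model, d = −½ ln(1 − 2P − Q) − ¼ ln(1 − 2Q).
1 − 2P − Q = 0.431978, giving −½ ln(0.431978) = 0.419690.
1 − 2Q = 0.040636, giving −¼ ln(0.040636) = 0.800775.
d = 0.419690 + 0.800775 = 1.220465.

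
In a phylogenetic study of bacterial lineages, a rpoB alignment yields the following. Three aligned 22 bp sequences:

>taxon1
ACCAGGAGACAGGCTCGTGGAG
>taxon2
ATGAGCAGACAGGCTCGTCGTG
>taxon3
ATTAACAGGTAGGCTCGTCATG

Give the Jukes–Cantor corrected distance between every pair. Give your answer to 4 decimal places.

d(taxon1,taxon2) = 0.2708, d(taxon1,taxon3) = 0.5913, d(taxon2,taxon3) = 0.2708

taxon1–taxon2: 5/22 sites differ → p ≈ 0.227273, d = −0.75 ln(1 − 0.303031) = 0.270761 ≈ 0.2708.
taxon1–taxon3: 9/22 sites differ → p ≈ 0.409091, d = −0.75 ln(1 − 0.545455) = 0.591344 ≈ 0.5913.
taxon2–taxon3: 5/22 sites differ → p ≈ 0.227273, d = −0.75 ln(1 − 0.303031) = 0.270761 ≈ 0.2708.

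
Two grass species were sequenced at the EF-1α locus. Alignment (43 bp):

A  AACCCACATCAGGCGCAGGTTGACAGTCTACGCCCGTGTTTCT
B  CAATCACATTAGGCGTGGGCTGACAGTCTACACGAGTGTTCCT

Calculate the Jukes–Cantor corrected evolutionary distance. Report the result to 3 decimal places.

0.313

The sequences differ at 11 of 43 sites, so p = 11/43 ≈ 0.255814.
d = −(3/4) ln(1 − 4p/3) = −0.75 ln(1 − 0.341085) = −0.75 ln(0.658915)
  = −0.75 × (-0.417161) = 0.312871 substitutions/site.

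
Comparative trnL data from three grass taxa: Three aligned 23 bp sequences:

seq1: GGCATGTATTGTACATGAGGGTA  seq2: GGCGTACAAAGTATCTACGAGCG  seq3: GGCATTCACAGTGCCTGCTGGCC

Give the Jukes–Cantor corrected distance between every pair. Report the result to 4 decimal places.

seq1–seq2: 12/23 sites differ → p ≈ 0.521739, d = −0.75 ln(1 − 0.695652) = 0.892188 ≈ 0.8922.
seq1–seq3: 10/23 sites differ → p ≈ 0.434783, d = −0.75 ln(1 − 0.579711) = 0.650110 ≈ 0.6501.
seq2–seq3: 9/23 sites differ → p ≈ 0.391304, d = −0.75 ln(1 − 0.521739) = 0.553199 ≈ 0.5532.

d(seq1,seq2) = 0.8922, d(seq1,seq3) = 0.6501, d(seq2,seq3) = 0.5532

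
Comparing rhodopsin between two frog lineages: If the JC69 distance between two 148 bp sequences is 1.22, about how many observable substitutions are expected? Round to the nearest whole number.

Invert JC69: p = (3/4)(1 − e^(−4d/3)) = 0.75 × (1 − e^(-1.626667)) = 0.75 × (1 − 0.196584) = 0.602562.
Expected differing sites = pL ≈ 0.602562 × 148 = 89.179176 ≈ 89.

89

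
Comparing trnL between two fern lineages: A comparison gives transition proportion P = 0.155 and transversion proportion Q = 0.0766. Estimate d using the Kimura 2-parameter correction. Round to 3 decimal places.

0.286

Under the Kimura two-parameter model, d = −½ ln(1 − 2P − Q) − ¼ ln(1 − 2Q).
1 − 2P − Q = 0.6134, giving −½ ln(0.6134) = 0.244369.
1 − 2Q = 0.8468, giving −¼ ln(0.8468) = 0.041573.
d = 0.244369 + 0.041573 = 0.285942.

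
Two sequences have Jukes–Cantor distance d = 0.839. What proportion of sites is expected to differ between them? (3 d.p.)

p = (3/4)(1 − e^(−4d/3)) = 0.75 × (1 − e^(-1.118667)) = 0.75 × (1 − 0.326715) = 0.504964.

0.505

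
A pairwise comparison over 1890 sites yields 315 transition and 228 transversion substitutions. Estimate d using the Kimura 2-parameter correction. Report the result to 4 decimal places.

0.3716

P = 315/1890 ≈ 0.166667 and Q = 228/1890 ≈ 0.120635.
Under the Kimura two-parameter model, d = −½ ln(1 − 2P − Q) − ¼ ln(1 − 2Q).
1 − 2P − Q = 0.546031, giving −½ ln(0.546031) = 0.302540.
1 − 2Q = 0.75873, giving −¼ ln(0.75873) = 0.069027.
d = 0.302540 + 0.069027 = 0.371567.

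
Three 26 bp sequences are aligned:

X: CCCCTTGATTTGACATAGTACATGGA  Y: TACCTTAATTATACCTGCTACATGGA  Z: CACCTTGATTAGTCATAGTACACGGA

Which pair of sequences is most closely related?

X–Y: 8/26 differ, p = 0.308, d = 0.396.
X–Z: 4/26 differ, p = 0.154, d = 0.172.
Y–Z: 8/26 differ, p = 0.308, d = 0.396.
The smallest distance is between X and Z.

X and Z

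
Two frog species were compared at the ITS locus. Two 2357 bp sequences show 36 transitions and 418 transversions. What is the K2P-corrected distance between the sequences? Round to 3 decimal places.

0.226

P = 36/2357 ≈ 0.015274 and Q = 418/2357 ≈ 0.177344.
Under the Kimura two-parameter model, d = −½ ln(1 − 2P − Q) − ¼ ln(1 − 2Q).
1 − 2P − Q = 0.792108, giving −½ ln(0.792108) = 0.116529.
1 − 2Q = 0.645312, giving −¼ ln(0.645312) = 0.109505.
d = 0.116529 + 0.109505 = 0.226034.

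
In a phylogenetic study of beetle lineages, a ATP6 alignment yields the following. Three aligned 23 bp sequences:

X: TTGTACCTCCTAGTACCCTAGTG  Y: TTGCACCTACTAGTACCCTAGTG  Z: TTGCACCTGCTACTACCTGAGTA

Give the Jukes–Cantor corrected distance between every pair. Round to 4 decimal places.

X–Y: 2/23 sites differ → p ≈ 0.086957, d = −0.75 ln(1 − 0.115943) = 0.092425 ≈ 0.0924.
X–Z: 6/23 sites differ → p ≈ 0.26087, d = −0.75 ln(1 − 0.347827) = 0.320584 ≈ 0.3206.
Y–Z: 5/23 sites differ → p ≈ 0.217391, d = −0.75 ln(1 − 0.289855) = 0.256715 ≈ 0.2567.

d(X,Y) = 0.0924, d(X,Z) = 0.3206, d(Y,Z) = 0.2567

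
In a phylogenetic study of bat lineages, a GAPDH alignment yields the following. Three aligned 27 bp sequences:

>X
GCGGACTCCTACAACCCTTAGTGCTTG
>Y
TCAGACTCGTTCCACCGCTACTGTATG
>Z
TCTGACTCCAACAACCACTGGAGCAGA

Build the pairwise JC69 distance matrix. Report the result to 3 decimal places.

d(X,Y) = 0.511, d(X,Z) = 0.511, d(Y,Z) = 0.673

X–Y: 10/27 sites differ → p ≈ 0.37037, d = −0.75 ln(1 − 0.493827) = 0.510658 ≈ 0.511.
X–Z: 10/27 sites differ → p ≈ 0.37037, d = −0.75 ln(1 − 0.493827) = 0.510658 ≈ 0.511.
Y–Z: 12/27 sites differ → p ≈ 0.444444, d = −0.75 ln(1 − 0.592592) = 0.673455 ≈ 0.673.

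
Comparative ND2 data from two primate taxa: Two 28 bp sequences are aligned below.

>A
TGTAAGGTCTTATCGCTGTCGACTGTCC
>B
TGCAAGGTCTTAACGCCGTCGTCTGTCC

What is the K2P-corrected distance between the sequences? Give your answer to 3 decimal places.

Of 28 sites, 2 differences are transitions and 2 are transversions, so P = 2/28 ≈ 0.071429 and Q = 2/28 ≈ 0.071429.
Under the Kimura two-parameter model, d = −½ ln(1 − 2P − Q) − ¼ ln(1 − 2Q).
1 − 2P − Q = 0.785713, giving −½ ln(0.785713) = 0.120582.
1 − 2Q = 0.857142, giving −¼ ln(0.857142) = 0.038538.
d = 0.120582 + 0.038538 = 0.159120.

0.159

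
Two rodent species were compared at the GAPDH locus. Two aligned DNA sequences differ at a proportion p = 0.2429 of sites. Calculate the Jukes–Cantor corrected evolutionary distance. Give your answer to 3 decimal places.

0.294

d = −(3/4) ln(1 − 4p/3) = −0.75 ln(1 − 0.323867) = −0.75 ln(0.676133)
  = −0.75 × (-0.391365) = 0.293524 substitutions/site.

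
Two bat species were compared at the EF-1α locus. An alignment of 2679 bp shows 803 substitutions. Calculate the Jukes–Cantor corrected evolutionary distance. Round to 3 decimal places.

0.383

p = 803/2679 ≈ 0.299739.
d = −(3/4) ln(1 − 4p/3) = −0.75 ln(1 − 0.399652) = −0.75 ln(0.600348)
  = −0.75 × (-0.510246) = 0.382685 substitutions/site.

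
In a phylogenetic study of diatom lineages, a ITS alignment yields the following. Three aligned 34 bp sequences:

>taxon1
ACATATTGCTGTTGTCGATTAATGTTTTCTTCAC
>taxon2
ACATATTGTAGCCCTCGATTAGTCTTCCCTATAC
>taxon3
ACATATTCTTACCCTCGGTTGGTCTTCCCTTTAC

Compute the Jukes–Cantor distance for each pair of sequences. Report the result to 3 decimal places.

d(taxon1,taxon2) = 0.423, d(taxon1,taxon3) = 0.535, d(taxon2,taxon3) = 0.201

taxon1–taxon2: 11/34 sites differ → p ≈ 0.323529, d = −0.75 ln(1 − 0.431372) = 0.423397 ≈ 0.423.
taxon1–taxon3: 13/34 sites differ → p ≈ 0.382353, d = −0.75 ln(1 − 0.509804) = 0.534712 ≈ 0.535.
taxon2–taxon3: 6/34 sites differ → p ≈ 0.176471, d = −0.75 ln(1 − 0.235295) = 0.201199 ≈ 0.201.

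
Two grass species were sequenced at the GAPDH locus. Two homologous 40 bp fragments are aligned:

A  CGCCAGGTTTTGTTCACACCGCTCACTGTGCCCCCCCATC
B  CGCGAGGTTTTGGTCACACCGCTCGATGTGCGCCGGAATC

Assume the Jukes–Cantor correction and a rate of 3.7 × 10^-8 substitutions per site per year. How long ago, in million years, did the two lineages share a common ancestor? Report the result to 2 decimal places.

The sequences differ at 8 of 40 sites (4, 13, 25, 26, 32, 35, 36, 37), so p = 8/40 = 0.2.
d = −(3/4) ln(1 − 4p/3) = −0.75 ln(1 − 0.266667) = −0.75 ln(0.733333)
  = −0.75 × (-0.310155) = 0.232616 substitutions/site.
Under a molecular clock d = 2μt, so t = d/(2μ) = 0.232616 / (2 × 3.7 × 10^-8) = 3.14 million years.

3.14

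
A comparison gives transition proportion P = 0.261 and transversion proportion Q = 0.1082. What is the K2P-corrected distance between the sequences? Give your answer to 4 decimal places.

Under the Kimura two-parameter model, d = −½ ln(1 − 2P − Q) − ¼ ln(1 − 2Q).
1 − 2P − Q = 0.3698, giving −½ ln(0.3698) = 0.497396.
1 − 2Q = 0.7836, giving −¼ ln(0.7836) = 0.060964.
d = 0.497396 + 0.060964 = 0.558360.

0.5584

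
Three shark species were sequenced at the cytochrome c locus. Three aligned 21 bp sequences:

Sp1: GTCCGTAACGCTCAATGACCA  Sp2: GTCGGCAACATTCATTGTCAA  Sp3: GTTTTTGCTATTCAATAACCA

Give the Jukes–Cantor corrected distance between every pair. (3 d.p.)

Sp1–Sp2: 7/21 sites differ → p ≈ 0.333333, d = −0.75 ln(1 − 0.444444) = 0.440839 ≈ 0.441.
Sp1–Sp3: 9/21 sites differ → p ≈ 0.428571, d = −0.75 ln(1 − 0.571428) = 0.635472 ≈ 0.635.
Sp2–Sp3: 11/21 sites differ → p ≈ 0.52381, d = −0.75 ln(1 − 0.698413) = 0.899023 ≈ 0.899.

d(Sp1,Sp2) = 0.441, d(Sp1,Sp3) = 0.635, d(Sp2,Sp3) = 0.899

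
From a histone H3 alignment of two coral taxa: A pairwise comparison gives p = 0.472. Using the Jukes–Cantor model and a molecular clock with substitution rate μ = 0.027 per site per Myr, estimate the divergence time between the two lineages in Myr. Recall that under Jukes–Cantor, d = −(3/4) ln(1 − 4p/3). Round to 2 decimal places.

13.78

d = −(3/4) ln(1 − 4p/3) = −0.75 ln(1 − 0.629333) = −0.75 ln(0.370667)
  = −0.75 × (-0.992451) = 0.744338 substitutions/site.
Under a molecular clock d = 2μt, so t = d/(2μ) = 0.744338 / (2 × 0.027) = 13.78 Myr.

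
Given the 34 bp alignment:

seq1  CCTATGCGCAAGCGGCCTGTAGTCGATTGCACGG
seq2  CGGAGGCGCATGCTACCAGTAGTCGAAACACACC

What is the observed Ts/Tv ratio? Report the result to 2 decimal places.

Transitions are A↔G and C↔T; transversions are all other mismatches.
Transitions: 1. Transversions: 14.
R = 1/14 = 0.071428… ≈ 0.07 (to 2 d.p.).

0.07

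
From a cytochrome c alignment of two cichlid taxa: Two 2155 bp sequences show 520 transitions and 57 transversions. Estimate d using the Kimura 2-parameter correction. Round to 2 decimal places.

P = 520/2155 ≈ 0.241299 and Q = 57/2155 ≈ 0.02645.
Under the Kimura two-parameter model, d = −½ ln(1 − 2P − Q) − ¼ ln(1 − 2Q).
1 − 2P − Q = 0.490952, giving −½ ln(0.490952) = 0.355704.
1 − 2Q = 0.9471, giving −¼ ln(0.9471) = 0.013588.
d = 0.355704 + 0.013588 = 0.369292.

0.37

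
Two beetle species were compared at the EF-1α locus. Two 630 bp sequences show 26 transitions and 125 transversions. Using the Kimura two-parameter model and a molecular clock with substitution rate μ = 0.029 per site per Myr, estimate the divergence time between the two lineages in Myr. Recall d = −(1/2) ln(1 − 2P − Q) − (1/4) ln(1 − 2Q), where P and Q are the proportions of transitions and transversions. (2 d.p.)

5.02

P = 26/630 ≈ 0.04127 and Q = 125/630 ≈ 0.198413.
Under the Kimura two-parameter model, d = −½ ln(1 − 2P − Q) − ¼ ln(1 − 2Q).
1 − 2P − Q = 0.719047, giving −½ ln(0.719047) = 0.164914.
1 − 2Q = 0.603174, giving −¼ ln(0.603174) = 0.126387.
d = 0.164914 + 0.126387 = 0.291301.
Under a molecular clock d = 2μt, so t = d/(2μ) = 0.291301 / (2 × 0.029) = 5.02 Myr.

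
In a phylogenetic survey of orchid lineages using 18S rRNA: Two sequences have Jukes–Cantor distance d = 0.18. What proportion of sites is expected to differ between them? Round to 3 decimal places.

p = (3/4)(1 − e^(−4d/3)) = 0.75 × (1 − e^(-0.24)) = 0.75 × (1 − 0.786628) = 0.160029.

0.160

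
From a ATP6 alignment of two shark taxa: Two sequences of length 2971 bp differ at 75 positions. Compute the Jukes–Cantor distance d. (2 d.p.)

0.03

p = 75/2971 ≈ 0.025244.
d = −(3/4) ln(1 − 4p/3) = −0.75 ln(1 − 0.033659) = −0.75 ln(0.966341)
  = −0.75 × (-0.034239) = 0.025679 substitutions/site.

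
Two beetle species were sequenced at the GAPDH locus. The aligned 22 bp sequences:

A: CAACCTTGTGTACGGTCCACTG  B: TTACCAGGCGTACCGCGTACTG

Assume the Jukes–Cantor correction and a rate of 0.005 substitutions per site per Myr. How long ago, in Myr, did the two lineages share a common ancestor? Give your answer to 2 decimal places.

The sequences differ at 9 of 22 sites (1, 2, 6, 7, 9, 14, 16, 17, 18), so p = 9/22 ≈ 0.409091.
d = −(3/4) ln(1 − 4p/3) = −0.75 ln(1 − 0.545455) = −0.75 ln(0.454545)
  = −0.75 × (-0.788458) = 0.591344 substitutions/site.
Under a molecular clock d = 2μt, so t = d/(2μ) = 0.591344 / (2 × 0.005) = 59.13 Myr.

59.13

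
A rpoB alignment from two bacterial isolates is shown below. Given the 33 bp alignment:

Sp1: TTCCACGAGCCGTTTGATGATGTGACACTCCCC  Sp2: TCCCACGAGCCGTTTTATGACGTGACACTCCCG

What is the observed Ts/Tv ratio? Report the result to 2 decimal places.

1.00

Transitions are A↔G and C↔T; transversions are all other mismatches.
Transitions: 2. Transversions: 2.
R = 2/2 = 1.00.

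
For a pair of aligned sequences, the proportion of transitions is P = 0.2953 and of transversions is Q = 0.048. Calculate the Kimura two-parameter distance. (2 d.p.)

Under the Kimura two-parameter model, d = −½ ln(1 − 2P − Q) − ¼ ln(1 − 2Q).
1 − 2P − Q = 0.3614, giving −½ ln(0.3614) = 0.508885.
1 − 2Q = 0.904, giving −¼ ln(0.904) = 0.025231.
d = 0.508885 + 0.025231 = 0.534116.

0.53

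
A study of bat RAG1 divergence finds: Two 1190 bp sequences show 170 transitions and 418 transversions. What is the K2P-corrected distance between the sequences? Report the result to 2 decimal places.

P = 170/1190 ≈ 0.142857 and Q = 418/1190 ≈ 0.351261.
Under the Kimura two-parameter model, d = −½ ln(1 − 2P − Q) − ¼ ln(1 − 2Q).
1 − 2P − Q = 0.363025, giving −½ ln(0.363025) = 0.506642.
1 − 2Q = 0.297478, giving −¼ ln(0.297478) = 0.303104.
d = 0.506642 + 0.303104 = 0.809746.

0.81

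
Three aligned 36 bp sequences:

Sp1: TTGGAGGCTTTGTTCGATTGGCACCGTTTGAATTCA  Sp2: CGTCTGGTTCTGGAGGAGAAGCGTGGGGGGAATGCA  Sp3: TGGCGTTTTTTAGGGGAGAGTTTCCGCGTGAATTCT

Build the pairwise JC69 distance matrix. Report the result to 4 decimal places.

Sp1–Sp2: 20/36 sites differ → p ≈ 0.555556, d = −0.75 ln(1 − 0.740741) = 1.012446 ≈ 1.0124.
Sp1–Sp3: 18/36 sites differ → p = 0.5, d = −0.75 ln(1 − 0.666667) = 0.823960 ≈ 0.8240.
Sp2–Sp3: 18/36 sites differ → p = 0.5, d = −0.75 ln(1 − 0.666667) = 0.823960 ≈ 0.8240.

d(Sp1,Sp2) = 1.0124, d(Sp1,Sp3) = 0.8240, d(Sp2,Sp3) = 0.8240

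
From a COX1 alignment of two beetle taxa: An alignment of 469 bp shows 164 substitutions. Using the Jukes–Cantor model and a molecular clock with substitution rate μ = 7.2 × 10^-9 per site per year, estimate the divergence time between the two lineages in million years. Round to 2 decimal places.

p = 164/469 ≈ 0.34968.
d = −(3/4) ln(1 − 4p/3) = −0.75 ln(1 − 0.46624) = −0.75 ln(0.53376)
  = −0.75 × (-0.627809) = 0.470857 substitutions/site.
Under a molecular clock d = 2μt, so t = d/(2μ) = 0.470857 / (2 × 7.2 × 10^-9) = 32.70 million years.

32.70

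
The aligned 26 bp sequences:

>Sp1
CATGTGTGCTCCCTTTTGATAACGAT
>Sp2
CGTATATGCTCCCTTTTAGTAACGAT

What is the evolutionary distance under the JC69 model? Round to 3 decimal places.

0.222

The sequences differ at 5 of 26 sites (2, 4, 6, 18, 19), so p = 5/26 ≈ 0.192308.
d = −(3/4) ln(1 − 4p/3) = −0.75 ln(1 − 0.256411) = −0.75 ln(0.743589)
  = −0.75 × (-0.296267) = 0.222200 substitutions/site.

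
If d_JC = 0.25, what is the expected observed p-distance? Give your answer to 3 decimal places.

0.213

p = (3/4)(1 − e^(−4d/3)) = 0.75 × (1 − e^(-0.333333)) = 0.75 × (1 − 0.716532) = 0.212601.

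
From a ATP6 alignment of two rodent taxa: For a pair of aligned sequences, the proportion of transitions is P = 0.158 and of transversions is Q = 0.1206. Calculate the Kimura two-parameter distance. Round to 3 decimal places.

0.356

Under the Kimura two-parameter model, d = −½ ln(1 − 2P − Q) − ¼ ln(1 − 2Q).
1 − 2P − Q = 0.5634, giving −½ ln(0.5634) = 0.286883.
1 − 2Q = 0.7588, giving −¼ ln(0.7588) = 0.069004.
d = 0.286883 + 0.069004 = 0.355887.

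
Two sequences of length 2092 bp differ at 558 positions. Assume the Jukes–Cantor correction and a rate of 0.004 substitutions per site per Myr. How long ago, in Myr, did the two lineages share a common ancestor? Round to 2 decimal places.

p = 558/2092 ≈ 0.26673.
d = −(3/4) ln(1 − 4p/3) = −0.75 ln(1 − 0.35564) = −0.75 ln(0.64436)
  = −0.75 × (-0.439498) = 0.329624 substitutions/site.
Under a molecular clock d = 2μt, so t = d/(2μ) = 0.329624 / (2 × 0.004) = 41.20 Myr.

41.20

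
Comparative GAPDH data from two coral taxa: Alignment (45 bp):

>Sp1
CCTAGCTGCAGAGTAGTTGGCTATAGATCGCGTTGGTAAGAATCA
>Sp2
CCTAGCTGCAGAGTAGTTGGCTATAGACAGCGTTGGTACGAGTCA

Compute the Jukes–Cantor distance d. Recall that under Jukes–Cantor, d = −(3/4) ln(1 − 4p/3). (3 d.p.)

The sequences differ at 4 of 45 sites (28, 29, 39, 42), so p = 4/45 ≈ 0.088889.
d = −(3/4) ln(1 − 4p/3) = −0.75 ln(1 − 0.118519) = −0.75 ln(0.881481)
  = −0.75 × (-0.126152) = 0.094614 substitutions/site.

0.095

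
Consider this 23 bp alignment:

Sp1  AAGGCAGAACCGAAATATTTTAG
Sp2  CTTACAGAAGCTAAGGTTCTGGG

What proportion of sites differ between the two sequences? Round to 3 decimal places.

The sequences differ at 12 of 23 positions.
p = 12/23 = 0.521739… ≈ 0.522 (to 3 d.p.).

0.522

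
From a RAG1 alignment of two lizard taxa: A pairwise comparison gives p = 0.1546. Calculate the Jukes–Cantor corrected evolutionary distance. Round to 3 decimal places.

0.173

d = −(3/4) ln(1 − 4p/3) = −0.75 ln(1 − 0.206133) = −0.75 ln(0.793867)
  = −0.75 × (-0.230839) = 0.173129 substitutions/site.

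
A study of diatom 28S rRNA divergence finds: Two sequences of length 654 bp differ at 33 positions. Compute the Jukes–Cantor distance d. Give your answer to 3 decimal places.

p = 33/654 ≈ 0.050459.
d = −(3/4) ln(1 − 4p/3) = −0.75 ln(1 − 0.067279) = −0.75 ln(0.932721)
  = −0.75 × (-0.069649) = 0.052237 substitutions/site.

0.052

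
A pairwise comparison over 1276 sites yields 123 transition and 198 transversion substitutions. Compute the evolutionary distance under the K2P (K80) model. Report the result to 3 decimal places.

0.307

P = 123/1276 ≈ 0.096395 and Q = 198/1276 ≈ 0.155172.
Under the Kimura two-parameter model, d = −½ ln(1 − 2P − Q) − ¼ ln(1 − 2Q).
1 − 2P − Q = 0.652038, giving −½ ln(0.652038) = 0.213826.
1 − 2Q = 0.689656, giving −¼ ln(0.689656) = 0.092891.
d = 0.213826 + 0.092891 = 0.306717.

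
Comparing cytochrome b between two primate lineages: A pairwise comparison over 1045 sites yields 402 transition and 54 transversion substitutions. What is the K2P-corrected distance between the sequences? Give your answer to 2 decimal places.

0.89

P = 402/1045 ≈ 0.384689 and Q = 54/1045 ≈ 0.051675.
Under the Kimura two-parameter model, d = −½ ln(1 − 2P − Q) − ¼ ln(1 − 2Q).
1 − 2P − Q = 0.178947, giving −½ ln(0.178947) = 0.860333.
1 − 2Q = 0.89665, giving −¼ ln(0.89665) = 0.027272.
d = 0.860333 + 0.027272 = 0.887605.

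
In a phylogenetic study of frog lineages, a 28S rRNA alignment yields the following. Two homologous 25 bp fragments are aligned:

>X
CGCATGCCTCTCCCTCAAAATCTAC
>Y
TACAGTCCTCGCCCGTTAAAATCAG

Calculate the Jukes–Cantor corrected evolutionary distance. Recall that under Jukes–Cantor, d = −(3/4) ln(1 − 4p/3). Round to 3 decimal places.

The sequences differ at 12 of 25 sites, so p = 12/25 = 0.48.
d = −(3/4) ln(1 − 4p/3) = −0.75 ln(1 − 0.64) = −0.75 ln(0.36)
  = −0.75 × (-1.021651) = 0.766238 substitutions/site.

0.766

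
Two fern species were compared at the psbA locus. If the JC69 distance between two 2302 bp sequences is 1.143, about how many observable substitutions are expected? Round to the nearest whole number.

1350

Invert JC69: p = (3/4)(1 − e^(−4d/3)) = 0.75 × (1 − e^(-1.524)) = 0.75 × (1 − 0.217839) = 0.586621.
Expected differing sites = pL ≈ 0.586621 × 2302 = 1350.401542 ≈ 1350.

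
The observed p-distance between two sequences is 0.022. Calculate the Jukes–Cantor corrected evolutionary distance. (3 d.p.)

d = −(3/4) ln(1 − 4p/3) = −0.75 ln(1 − 0.029333) = −0.75 ln(0.970667)
  = −0.75 × (-0.029772) = 0.022329 substitutions/site.

0.022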